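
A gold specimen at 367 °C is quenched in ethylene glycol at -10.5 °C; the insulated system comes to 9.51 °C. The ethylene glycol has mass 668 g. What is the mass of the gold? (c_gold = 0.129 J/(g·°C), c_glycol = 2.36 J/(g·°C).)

m ≈ 684 g

Heat lost by the gold = heat gained by the glycol:
m·0.129·(367 − 9.51) = 668·2.36·(9.51 − (-10.5))
46.12 m = 31545  ⇒  m ≈ 684 g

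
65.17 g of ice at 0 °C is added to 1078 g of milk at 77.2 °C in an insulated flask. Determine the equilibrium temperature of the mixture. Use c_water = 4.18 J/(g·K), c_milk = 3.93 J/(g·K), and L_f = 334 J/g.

T_f ≈ 67.7 °C

Taking heat into each body as positive, Σ m c ΔT = 0:
latent heat to melt: 65.17×334 = 21767; meltwater 0→T: 65.17×4.18×T = 272.41 T; milk cools: 1078×3.93×(T − 77.2) = 4236.5(T − 77.2)
4509 T = 327061 − 21767 = 305294
T ≈ 67.71 °C (positive, so assuming full melt was valid).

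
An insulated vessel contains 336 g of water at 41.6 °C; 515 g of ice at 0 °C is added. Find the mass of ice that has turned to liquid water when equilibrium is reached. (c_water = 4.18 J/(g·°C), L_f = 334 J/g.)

Cooling the water to 0 °C releases 336·4.18·41.6 = 58426 J.
Melting all 515 g of ice would need 515·334 = 172010 J.
Since 58426 < 172010 J, not all the ice melts; equilibrium is at 0 °C.
Mass melted = 58426/334 ≈ 174.9 g.

m_melted ≈ 175 g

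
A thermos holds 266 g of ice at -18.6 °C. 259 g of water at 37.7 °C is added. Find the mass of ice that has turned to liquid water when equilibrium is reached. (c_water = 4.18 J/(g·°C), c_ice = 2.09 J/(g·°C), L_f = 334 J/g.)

Heat available from the water dropping to 0 °C: 259·4.18·37.7 = 40815 J.
Warming the ice to 0 °C takes 266·2.09·18.6 = 10340 J, leaving 30474 J for melting.
Melting all 266 g of ice would need 266·334 = 88844 J.
30474 J < 88844 J, so only part of the ice melts and the system sits at 0 °C.
m_melted·334 = 30474  ⇒  m_melted ≈ 91.24 g.

m_melted ≈ 91.2 g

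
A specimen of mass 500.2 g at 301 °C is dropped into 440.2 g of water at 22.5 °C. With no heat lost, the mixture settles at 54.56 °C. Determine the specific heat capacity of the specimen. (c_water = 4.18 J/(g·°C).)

c ≈ 0.479 J/(g·°C)

Taking heat into each body as positive, Σ m c ΔT = 0:
500.2·c·(54.56 − 301) + 440.2·4.18·(54.56 − 22.5) = 0
-123269 c = -58992
c = -58992/-123269 ≈ 0.4786 J/(g·°C)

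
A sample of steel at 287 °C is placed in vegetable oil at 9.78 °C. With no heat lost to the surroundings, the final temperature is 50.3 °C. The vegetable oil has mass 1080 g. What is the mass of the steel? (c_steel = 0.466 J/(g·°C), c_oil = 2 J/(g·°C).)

m ≈ 793 g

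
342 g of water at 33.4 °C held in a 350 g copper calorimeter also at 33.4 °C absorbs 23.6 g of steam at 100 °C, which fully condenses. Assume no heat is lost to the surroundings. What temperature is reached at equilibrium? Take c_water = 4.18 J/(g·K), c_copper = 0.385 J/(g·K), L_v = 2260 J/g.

Sum of m c ΔT and latent-heat terms is zero:
latent heat released on condensation: 23.6×2260 = 53336
  condensed water 100 °C→T: 98.65(T − 100)
  original water: 1429.6(T − 33.4)
  cup: 134.75(T − 33.4)
1663 T = 53336 + 9864.8 + 52248 = 115449
T ≈ 69.42 °C — below 100 °C, confirming all the steam condensed.

T_f ≈ 69.4 °C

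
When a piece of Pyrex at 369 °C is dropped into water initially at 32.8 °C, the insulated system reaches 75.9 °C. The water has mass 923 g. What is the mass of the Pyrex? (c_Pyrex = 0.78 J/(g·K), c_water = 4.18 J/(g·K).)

m ≈ 727 g

Conservation of energy gives ΣQ = 0:
m·0.78·(75.9 − 369) + 923·4.18·(75.9 − 32.8) = 0
-228.62 m = -166286
m = -166286/-228.62 ≈ 727.4 g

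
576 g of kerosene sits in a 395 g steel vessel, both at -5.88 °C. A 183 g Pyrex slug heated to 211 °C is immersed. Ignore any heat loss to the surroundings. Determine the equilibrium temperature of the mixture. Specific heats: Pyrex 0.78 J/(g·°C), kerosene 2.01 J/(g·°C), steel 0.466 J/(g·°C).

Setting the total heat transfer to zero:
183×0.78×(T − 211) + 576×2.01×(T − (-5.88)) + 395×0.466×(T − (-5.88)) = 0
1484.6 T = 22228
T = 22228/1484.6 ≈ 14.97 °C

T_f ≈ 15.0 °C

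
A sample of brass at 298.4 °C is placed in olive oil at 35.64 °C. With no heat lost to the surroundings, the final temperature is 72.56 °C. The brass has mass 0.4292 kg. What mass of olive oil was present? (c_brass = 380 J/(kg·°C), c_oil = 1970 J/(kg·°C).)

m ≈ 0.506 kg

Net heat exchanged in the isolated system is zero:
0.4292×380×(72.56 − 298.4) + m×1970×(72.56 − 35.64) = 0
72732 m = 36834
m = 36834/72732 ≈ 0.5064 kg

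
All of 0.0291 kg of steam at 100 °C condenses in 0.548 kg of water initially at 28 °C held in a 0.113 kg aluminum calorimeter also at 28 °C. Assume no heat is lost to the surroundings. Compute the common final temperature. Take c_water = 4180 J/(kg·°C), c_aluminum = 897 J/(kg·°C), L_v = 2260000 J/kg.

T_f ≈ 57.6 °C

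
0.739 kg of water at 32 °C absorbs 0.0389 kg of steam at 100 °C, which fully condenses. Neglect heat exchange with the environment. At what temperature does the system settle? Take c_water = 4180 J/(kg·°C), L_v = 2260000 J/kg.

T_f ≈ 62.4 °C

Heat gained plus heat lost sum to zero:
condense steam: −0.0389·2260000 = −87914
  condensate cools 100→T: 0.0389·4180·(T − 100) = 162.6(T − 100)
  water warms: 0.739·4180·(T − 32) = 3089(T − 32)
3251.6 T = 87914 + 16260 + 98849 = 203023
T ≈ 62.44 °C (< 100 °C, so full condensation is consistent).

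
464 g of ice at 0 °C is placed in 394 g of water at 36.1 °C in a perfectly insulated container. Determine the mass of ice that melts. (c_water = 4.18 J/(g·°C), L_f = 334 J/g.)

m_melted ≈ 178 g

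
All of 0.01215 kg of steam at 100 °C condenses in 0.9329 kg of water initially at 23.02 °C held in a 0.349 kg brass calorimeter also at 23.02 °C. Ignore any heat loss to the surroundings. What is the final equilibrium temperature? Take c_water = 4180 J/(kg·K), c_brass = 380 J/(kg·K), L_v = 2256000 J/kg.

Let T be the final temperature. ΣQ_i = 0:
steam→water at 100 °C releases m L_v = 0.01215×2256000 = 27410
  condensed water 100 °C→T: 50.79(T − 100)
  original water: 3899.5(T − 23.02)
  brass cup: 0.349×380×(T − 23.02) = 132.62(T − 23.02)
4082.9 T = 27410 + 5078.7 + 92820 = 125309
T ≈ 30.69 °C — below 100 °C, confirming all the steam condensed.

T_f ≈ 30.7 °C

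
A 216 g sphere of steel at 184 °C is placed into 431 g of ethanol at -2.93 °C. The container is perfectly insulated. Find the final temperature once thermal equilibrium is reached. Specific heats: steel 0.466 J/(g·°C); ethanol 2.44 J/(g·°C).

T_f ≈ 13.4 °C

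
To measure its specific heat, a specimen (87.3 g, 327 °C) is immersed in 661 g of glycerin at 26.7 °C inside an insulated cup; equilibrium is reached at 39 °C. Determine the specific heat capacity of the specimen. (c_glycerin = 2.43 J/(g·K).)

Heat lost by the specimen = heat gained by the glycerin:
87.3×c×(327 − 39) = 661×2.43×(39 − 26.7)
25142 c = 19757  ⇒  c ≈ 0.7858 J/(g·K)

c ≈ 0.786 J/(g·K)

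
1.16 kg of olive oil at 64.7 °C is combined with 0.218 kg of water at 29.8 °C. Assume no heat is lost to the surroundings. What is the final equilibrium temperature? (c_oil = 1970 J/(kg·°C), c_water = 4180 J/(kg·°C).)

T_f ≈ 54.8 °C

T_f = Σ m_i c_i T_i / Σ m_i c_i:
T_f = (2285.2·64.7 + 911.24·29.8) / (2285.2 + 911.24)
    = 175007 / 3196.4 ≈ 54.75 °C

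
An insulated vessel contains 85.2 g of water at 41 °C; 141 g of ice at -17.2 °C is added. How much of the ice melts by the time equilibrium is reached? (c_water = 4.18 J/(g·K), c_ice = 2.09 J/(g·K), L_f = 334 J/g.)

Heat available from the water dropping to 0 °C: 85.2·4.18·41 = 14602 J.
Of that, 141·2.09·17.2 = 5068.7 J goes to bring the ice to 0 °C, leaving 9532.9 J.
Fully melting the ice requires m_ice L_f = 141·334 = 47094 J.
Since 9532.9 < 47094 J, not all the ice melts; equilibrium is at 0 °C.
m_melt = 9532.9 / L_f = 28.54 g.

m_melted ≈ 28.5 g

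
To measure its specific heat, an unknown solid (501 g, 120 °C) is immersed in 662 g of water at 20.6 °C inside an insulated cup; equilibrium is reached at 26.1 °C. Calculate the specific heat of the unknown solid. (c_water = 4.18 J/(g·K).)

Heat gained plus heat lost sum to zero:
501×c×(26.1 − 120) + 662×4.18×(26.1 − 20.6) = 0
-47044 c = -15219
c = -15219/-47044 ≈ 0.3235 J/(g·K)

c ≈ 0.324 J/(g·K)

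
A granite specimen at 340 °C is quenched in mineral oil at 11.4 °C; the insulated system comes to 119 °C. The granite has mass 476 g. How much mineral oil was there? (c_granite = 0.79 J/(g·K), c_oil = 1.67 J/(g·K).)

m ≈ 462 g

Heat lost by the granite = heat gained by the oil:
476×0.79×(340 − 119) = m×1.67×(119 − 11.4)
179.69 m = 83105  ⇒  m ≈ 462.5 g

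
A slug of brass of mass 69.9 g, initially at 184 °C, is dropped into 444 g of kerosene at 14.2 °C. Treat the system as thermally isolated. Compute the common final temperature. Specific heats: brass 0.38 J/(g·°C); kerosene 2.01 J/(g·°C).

T_f ≈ 19.1 °C

With ΣQ=0 the equilibrium temperature is the m·c-weighted mean:
T_f = (26.56×184 + 892.44×14.2) / (26.56 + 892.44)
    = 17560 / 919 ≈ 19.11 °C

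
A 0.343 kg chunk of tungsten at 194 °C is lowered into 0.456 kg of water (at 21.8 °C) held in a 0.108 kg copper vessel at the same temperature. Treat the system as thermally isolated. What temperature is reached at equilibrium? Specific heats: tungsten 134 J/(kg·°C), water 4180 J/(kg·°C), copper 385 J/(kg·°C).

T_f ≈ 25.8 °C

Energy conservation, ΣQ = 0:
0.343·134·(T − 194) + 0.456·4180·(T − 21.8) + 0.108·385·(T − 21.8) = 0
45.96(T − 194) + 1906.1(T − 21.8) + 41.58(T − 21.8) = 0
(45.96 + 1906.1 + 41.58) T = 45.96·194 + 1906.1·21.8 + 41.58·21.8
T = 51376/1993.6 ≈ 25.77 °C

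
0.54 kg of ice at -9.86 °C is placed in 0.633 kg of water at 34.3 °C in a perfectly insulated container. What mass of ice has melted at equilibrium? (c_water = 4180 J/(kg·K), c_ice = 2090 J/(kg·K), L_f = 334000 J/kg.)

m_melted ≈ 0.238 kg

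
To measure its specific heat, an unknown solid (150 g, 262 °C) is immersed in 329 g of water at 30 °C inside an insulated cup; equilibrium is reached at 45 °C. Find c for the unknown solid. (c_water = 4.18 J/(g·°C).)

m_s c (T_s − T_f) = m_water c_water (T_f − T_0):
150·c·(262 − 45) = 329·4.18·(45 − 30)
32550 c = 20628  ⇒  c ≈ 0.6337 J/(g·°C)

c ≈ 0.634 J/(g·°C)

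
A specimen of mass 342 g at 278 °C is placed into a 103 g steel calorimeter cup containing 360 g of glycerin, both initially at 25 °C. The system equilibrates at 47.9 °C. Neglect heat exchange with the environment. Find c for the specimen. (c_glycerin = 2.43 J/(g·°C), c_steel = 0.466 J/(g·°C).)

c ≈ 0.269 J/(g·°C)

Taking heat into each body as positive, Σ m c ΔT = 0:
342×c×(47.9 − 278) + 360×2.43×(47.9 − 25) + 103×0.466×(47.9 − 25) = 0
-78694 c = -21132
c = -21132/-78694 ≈ 0.2685 J/(g·°C)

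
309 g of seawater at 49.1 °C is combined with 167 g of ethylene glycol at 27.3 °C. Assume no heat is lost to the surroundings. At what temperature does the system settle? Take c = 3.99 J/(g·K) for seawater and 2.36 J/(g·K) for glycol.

T_f ≈ 43.8 °C

Heat lost by the seawater equals heat gained by the glycol:
309×3.99×(49.1 − T) = 167×2.36×(T − 27.3)
1232.9(49.1 − T) = 394.12(T − 27.3)
1627 T = 71295  ⇒  T ≈ 43.82 °C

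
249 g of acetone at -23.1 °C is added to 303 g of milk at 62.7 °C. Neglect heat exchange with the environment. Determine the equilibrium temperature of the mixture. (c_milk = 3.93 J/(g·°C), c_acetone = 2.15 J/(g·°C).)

T_f ≈ 36.1 °C

Set heat shed by the hot body equal to heat absorbed by the cold body:
303*3.93*(62.7 − T) = 249*2.15*(T − (-23.1))
1190.8(62.7 − T) = 535.35(T − (-23.1))
1726.1 T = 62296  ⇒  T ≈ 36.09 °C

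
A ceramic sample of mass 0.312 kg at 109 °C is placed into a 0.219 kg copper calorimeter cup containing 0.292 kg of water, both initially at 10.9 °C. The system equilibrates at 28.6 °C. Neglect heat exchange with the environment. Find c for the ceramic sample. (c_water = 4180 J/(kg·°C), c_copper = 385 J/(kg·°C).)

c ≈ 921 J/(kg·°C)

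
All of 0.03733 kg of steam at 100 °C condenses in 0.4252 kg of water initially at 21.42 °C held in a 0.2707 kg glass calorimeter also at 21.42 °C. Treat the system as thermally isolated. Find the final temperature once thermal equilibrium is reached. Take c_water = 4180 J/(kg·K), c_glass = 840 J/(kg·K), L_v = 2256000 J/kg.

Setting the total heat transfer to zero:
steam→water at 100 °C releases m L_v = 0.03733×2256000 = 84216
  condensed water 100 °C→T: 156.04(T − 100)
  water warms: 0.4252×4180×(T − 21.42) = 1777.3(T − 21.42)
  glass cup: 0.2707×840×(T − 21.42) = 227.39(T − 21.42)
2160.8 T = 84216 + 15604 + 42941 = 142762
T ≈ 66.07 °C (< 100 °C, so full condensation is consistent).

T_f ≈ 66.1 °C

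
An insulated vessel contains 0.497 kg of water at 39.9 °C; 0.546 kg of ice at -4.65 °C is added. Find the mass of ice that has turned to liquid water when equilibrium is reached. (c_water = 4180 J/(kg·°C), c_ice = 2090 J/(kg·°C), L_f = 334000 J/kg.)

m_melted ≈ 0.232 kg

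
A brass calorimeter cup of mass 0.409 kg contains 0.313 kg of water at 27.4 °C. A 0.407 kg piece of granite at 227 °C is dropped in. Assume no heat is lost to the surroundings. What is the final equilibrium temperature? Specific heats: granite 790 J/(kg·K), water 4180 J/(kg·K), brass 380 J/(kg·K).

T_f ≈ 63.3 °C

Energy conservation, ΣQ = 0:
0.407×790×(T − 227) + 0.313×4180×(T − 27.4) + 0.409×380×(T − 27.4) = 0
321.53(T − 227) + 1308.3(T − 27.4) + 155.42(T − 27.4) = 0
(321.53 + 1308.3 + 155.42) T = 321.53×227 + 1308.3×27.4 + 155.42×27.4
T ≈ 63.35 °C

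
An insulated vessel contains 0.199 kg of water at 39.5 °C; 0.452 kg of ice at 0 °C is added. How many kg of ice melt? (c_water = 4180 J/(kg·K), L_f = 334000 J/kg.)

Water can give up m c ΔT = 0.199×4180×39.5 = 32857 J before reaching 0 °C.
To melt every bit of ice: 0.452×334000 = 150968 J.
32857 J < 150968 J, so only part of the ice melts and the system sits at 0 °C.
Mass melted = 32857/334000 ≈ 0.09837 kg.

m_melted ≈ 0.0984 kg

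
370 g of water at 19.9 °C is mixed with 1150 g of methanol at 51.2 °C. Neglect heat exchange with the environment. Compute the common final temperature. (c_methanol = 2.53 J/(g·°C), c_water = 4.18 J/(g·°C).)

T_f ≈ 40.3 °C

Heat gained plus heat lost sum to zero:
1150*2.53*(T − 51.2) + 370*4.18*(T − 19.9) = 0
2909.5(T − 51.2) + 1546.6(T − 19.9) = 0
4456.1 T = 179744
T = 179744 / 4456.1 = 40.3 °C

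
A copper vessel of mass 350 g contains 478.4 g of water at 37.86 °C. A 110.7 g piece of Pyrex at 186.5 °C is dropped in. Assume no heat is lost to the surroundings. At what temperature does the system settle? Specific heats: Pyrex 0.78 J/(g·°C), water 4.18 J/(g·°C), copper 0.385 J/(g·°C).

T_f ≈ 43.6 °C

With ΣQ=0 the equilibrium temperature is the m·c-weighted mean:
T_f = (86.35*186.5 + 1999.7*37.86 + 134.75*37.86) / (86.35 + 1999.7 + 134.75)
    = 96914 / 2220.8 ≈ 43.64 °C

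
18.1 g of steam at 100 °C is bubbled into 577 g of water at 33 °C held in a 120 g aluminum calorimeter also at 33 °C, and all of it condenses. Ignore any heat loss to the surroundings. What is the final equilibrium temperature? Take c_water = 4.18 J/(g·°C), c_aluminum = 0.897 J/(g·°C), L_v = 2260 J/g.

Let T be the final temperature. ΣQ_i = 0:
latent heat released on condensation: 18.1·2260 = 40906
  condensed water 100 °C→T: 75.66(T − 100)
  water warms: 577·4.18·(T − 33) = 2411.9(T − 33)
  cup: 107.64(T − 33)
2595.2 T = 40906 + 7565.8 + 83143 = 131615
T ≈ 50.72 °C (< 100 °C, so full condensation is consistent).

T_f ≈ 50.7 °C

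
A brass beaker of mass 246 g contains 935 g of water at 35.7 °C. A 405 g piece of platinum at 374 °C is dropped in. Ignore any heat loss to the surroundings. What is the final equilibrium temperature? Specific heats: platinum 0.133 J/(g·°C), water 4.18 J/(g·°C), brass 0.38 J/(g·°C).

Setting the total heat transfer to zero:
405×0.133×(T − 374) + 935×4.18×(T − 35.7) + 246×0.38×(T − 35.7) = 0
4055.6 T = 163009
T = 163009/4055.6 ≈ 40.19 °C

T_f ≈ 40.2 °C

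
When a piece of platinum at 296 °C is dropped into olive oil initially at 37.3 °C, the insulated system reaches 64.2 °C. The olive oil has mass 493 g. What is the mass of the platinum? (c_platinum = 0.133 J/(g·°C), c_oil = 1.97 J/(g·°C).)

Net heat exchanged in the isolated system is zero:
m×0.133×(64.2 − 296) + 493×1.97×(64.2 − 37.3) = 0
-30.83 m = -26126
m = -26126/-30.83 ≈ 847.4 g

m ≈ 847 g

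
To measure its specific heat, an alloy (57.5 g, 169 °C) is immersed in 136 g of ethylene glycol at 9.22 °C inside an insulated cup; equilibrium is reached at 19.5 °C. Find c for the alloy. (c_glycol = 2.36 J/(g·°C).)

c ≈ 0.384 J/(g·°C)

Heat lost by the alloy = heat gained by the glycol:
57.5·c·(169 − 19.5) = 136·2.36·(19.5 − 9.22)
8596.2 c = 3299.5  ⇒  c ≈ 0.3838 J/(g·°C)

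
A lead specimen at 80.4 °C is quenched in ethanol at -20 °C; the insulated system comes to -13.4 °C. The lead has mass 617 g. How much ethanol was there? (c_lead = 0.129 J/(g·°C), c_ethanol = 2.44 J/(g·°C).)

m ≈ 464 g

Heat lost by the lead = heat gained by the ethanol:
617·0.129·(80.4 − -13.4) = m·2.44·(-13.4 − (-20))
16.1 m = 7465.8  ⇒  m ≈ 463.6 g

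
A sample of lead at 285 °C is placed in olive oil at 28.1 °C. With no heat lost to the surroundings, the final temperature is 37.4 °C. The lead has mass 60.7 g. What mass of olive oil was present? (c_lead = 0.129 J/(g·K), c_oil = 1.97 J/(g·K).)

m ≈ 106 g

Heat lost by the lead = heat gained by the oil:
60.7×0.129×(285 − 37.4) = m×1.97×(37.4 − 28.1)
18.32 m = 1938.8  ⇒  m ≈ 105.8 g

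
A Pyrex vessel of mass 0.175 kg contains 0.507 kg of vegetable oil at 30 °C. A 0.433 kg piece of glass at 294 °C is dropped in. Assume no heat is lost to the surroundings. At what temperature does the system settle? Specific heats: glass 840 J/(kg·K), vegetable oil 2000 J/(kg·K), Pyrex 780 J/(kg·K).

Net heat exchanged in the isolated system is zero:
0.433×840×(T − 294) + 0.507×2000×(T − 30) + 0.175×780×(T − 30) = 0
363.72(T − 294) + 1014(T − 30) + 136.5(T − 30) = 0
(363.72 + 1014 + 136.5) T = 363.72×294 + 1014×30 + 136.5×30
T = 141449/1514.2 ≈ 93.41 °C

T_f ≈ 93.4 °C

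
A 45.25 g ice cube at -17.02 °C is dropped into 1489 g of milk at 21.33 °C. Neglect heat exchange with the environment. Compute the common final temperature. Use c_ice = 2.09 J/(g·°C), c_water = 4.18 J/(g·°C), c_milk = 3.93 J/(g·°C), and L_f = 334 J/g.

Let T be the final temperature. ΣQ_i = 0:
ice -17.02→0 °C: 45.25×2.09×17.02 = 1609.6
  latent heat to melt: 45.25×334 = 15114
  meltwater 0→T: 45.25×4.18×T = 189.14 T
  milk cools: 1489×3.93×(T − 21.33) = 5851.8(T − 21.33)
6040.9 T = 124818 − 16723 = 108095
T ≈ 17.89 °C (positive, so assuming full melt was valid).

T_f ≈ 17.9 °C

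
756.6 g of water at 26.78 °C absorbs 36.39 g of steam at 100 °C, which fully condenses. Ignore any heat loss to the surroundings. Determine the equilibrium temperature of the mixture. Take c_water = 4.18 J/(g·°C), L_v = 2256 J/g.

T_f ≈ 54.9 °C

Setting the total heat transfer to zero:
steam→water at 100 °C releases m L_v = 36.39×2256 = 82096; condensed water 100 °C→T: 152.11(T − 100); original water: 3162.6(T − 26.78)
3314.7 T = 82096 + 15211 + 84694 = 182001
T ≈ 54.91 °C, under the boiling point, so the assumption holds.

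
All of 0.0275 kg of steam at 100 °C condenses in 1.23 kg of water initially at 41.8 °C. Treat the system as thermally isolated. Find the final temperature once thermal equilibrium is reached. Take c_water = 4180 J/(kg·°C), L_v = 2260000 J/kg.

T_f ≈ 54.9 °C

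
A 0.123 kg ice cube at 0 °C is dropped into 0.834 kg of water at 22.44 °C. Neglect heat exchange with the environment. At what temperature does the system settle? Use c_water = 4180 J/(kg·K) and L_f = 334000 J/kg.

Sum of m c ΔT and latent-heat terms is zero:
melt ice: 0.123·334000 = 41082; warm the meltwater: 514.14 T; water: 3486.1(T − 22.44)
4000.3 T = 78229 − 41082 = 37147
T ≈ 9.29 °C. Since T > 0 °C, the all-ice-melts assumption holds.

T_f ≈ 9.3 °C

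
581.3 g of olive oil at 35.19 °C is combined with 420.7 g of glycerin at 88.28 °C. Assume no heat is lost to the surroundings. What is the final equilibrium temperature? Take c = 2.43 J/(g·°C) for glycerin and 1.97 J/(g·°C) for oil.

With ΣQ=0 the equilibrium temperature is the m·c-weighted mean:
T_f = (1022.3×88.28 + 1145.2×35.19) / (1022.3 + 1145.2)
    = 130547 / 2167.5 ≈ 60.23 °C

T_f ≈ 60.2 °C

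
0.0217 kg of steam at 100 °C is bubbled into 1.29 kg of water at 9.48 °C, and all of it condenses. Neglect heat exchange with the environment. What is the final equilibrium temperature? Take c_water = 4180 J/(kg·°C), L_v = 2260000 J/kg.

Energy conservation, ΣQ = 0:
condense steam: −0.0217·2260000 = −49042; condensate cools 100→T: 0.0217·4180·(T − 100) = 90.71(T − 100); water warms: 1.29·4180·(T − 9.48) = 5392.2(T − 9.48)
5482.9 T = 49042 + 9070.6 + 51118 = 109231
T ≈ 19.92 °C (< 100 °C, so full condensation is consistent).

T_f ≈ 19.9 °C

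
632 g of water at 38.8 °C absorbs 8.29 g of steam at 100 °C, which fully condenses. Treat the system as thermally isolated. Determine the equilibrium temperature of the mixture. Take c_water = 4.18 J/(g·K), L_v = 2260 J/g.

Conservation of energy gives ΣQ = 0:
steam→water at 100 °C releases m L_v = 8.29·2260 = 18735; condensate cools 100→T: 8.29·4.18·(T − 100) = 34.65(T − 100); water warms: 632·4.18·(T − 38.8) = 2641.8(T − 38.8)
2676.4 T = 18735 + 3465.2 + 102500 = 124701
T ≈ 46.59 °C — below 100 °C, confirming all the steam condensed.

T_f ≈ 46.6 °C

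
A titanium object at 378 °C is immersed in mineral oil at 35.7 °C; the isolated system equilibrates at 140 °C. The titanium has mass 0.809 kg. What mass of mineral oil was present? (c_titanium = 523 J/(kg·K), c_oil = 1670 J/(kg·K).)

m ≈ 0.578 kg

Energy conservation, ΣQ = 0:
0.809×523×(140 − 378) + m×1670×(140 − 35.7) = 0
174181 m = 100699
m = 100699/174181 ≈ 0.5781 kg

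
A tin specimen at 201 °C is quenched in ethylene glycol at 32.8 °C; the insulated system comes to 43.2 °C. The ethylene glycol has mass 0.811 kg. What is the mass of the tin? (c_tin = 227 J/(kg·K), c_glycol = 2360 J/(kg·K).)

|Q_tin| = |Q_glycol|:
m×227×(201 − 43.2) = 0.811×2360×(43.2 − 32.8)
35821 m = 19905  ⇒  m ≈ 0.5557 kg

m ≈ 0.556 kg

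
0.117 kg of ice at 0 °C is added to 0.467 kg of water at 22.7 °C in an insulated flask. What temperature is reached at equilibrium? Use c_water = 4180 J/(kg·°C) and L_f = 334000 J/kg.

Sum of m c ΔT and latent-heat terms is zero:
melt ice: 0.117·334000 = 39078
  warm the meltwater: 489.06 T
  water: 1952.1(T − 22.7)
2441.1 T = 44312 − 39078 = 5233.8
T ≈ 2.14 °C. Since T > 0 °C, the all-ice-melts assumption holds.

T_f ≈ 2.1 °C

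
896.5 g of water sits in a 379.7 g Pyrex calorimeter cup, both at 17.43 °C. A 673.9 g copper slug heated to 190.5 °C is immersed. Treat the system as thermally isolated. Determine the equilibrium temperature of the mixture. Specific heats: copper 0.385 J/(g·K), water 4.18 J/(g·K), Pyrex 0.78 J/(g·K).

Energy conservation, ΣQ = 0:
673.9*0.385*(T − 190.5) + 896.5*4.18*(T − 17.43) + 379.7*0.78*(T − 17.43) = 0
4303 T = 119904
T = 119904/4303 ≈ 27.87 °C

T_f ≈ 27.9 °C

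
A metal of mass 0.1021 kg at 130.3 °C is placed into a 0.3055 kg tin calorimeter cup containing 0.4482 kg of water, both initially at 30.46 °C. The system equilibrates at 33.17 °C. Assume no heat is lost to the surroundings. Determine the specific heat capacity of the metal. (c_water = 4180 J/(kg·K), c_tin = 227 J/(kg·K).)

Taking heat into each body as positive, Σ m c ΔT = 0:
0.1021·c·(33.17 − 130.3) + 0.4482·4180·(33.17 − 30.46) + 0.3055·227·(33.17 − 30.46) = 0
-9.917 c = -5265.1
c = -5265.1/-9.917 ≈ 530.9 J/(kg·K)

c ≈ 531 J/(kg·K)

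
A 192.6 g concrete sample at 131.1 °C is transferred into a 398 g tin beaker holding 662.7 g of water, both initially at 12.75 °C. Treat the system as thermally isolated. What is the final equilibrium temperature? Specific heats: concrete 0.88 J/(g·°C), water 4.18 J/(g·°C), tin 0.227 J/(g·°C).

T_f ≈ 19.4 °C

Net heat exchanged in the isolated system is zero:
192.6×0.88×(T − 131.1) + 662.7×4.18×(T − 12.75) + 398×0.227×(T − 12.75) = 0
169.49(T − 131.1) + 2770.1(T − 12.75) + 90.35(T − 12.75) = 0
(169.49 + 2770.1 + 90.35) T = 169.49×131.1 + 2770.1×12.75 + 90.35×12.75
T ≈ 19.37 °C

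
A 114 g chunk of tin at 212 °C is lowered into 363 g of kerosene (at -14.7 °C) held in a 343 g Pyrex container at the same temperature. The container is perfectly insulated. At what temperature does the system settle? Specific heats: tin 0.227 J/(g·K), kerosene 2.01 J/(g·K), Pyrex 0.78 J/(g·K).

T_f ≈ -9.0 °C

Taking heat into each body as positive, Σ m c ΔT = 0:
114*0.227*(T − 212) + 363*2.01*(T − (-14.7)) + 343*0.78*(T − (-14.7)) = 0
25.88(T − 212) + 729.63(T − (-14.7)) + 267.54(T − (-14.7)) = 0
(25.88 + 729.63 + 267.54) T = 25.88*212 + 729.63*(-14.7) + 267.54*(-14.7)
T = -9172.3/1023 ≈ -8.97 °C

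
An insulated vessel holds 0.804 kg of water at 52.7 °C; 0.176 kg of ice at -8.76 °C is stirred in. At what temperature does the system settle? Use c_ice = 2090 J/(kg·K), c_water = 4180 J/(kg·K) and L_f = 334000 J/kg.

T_f ≈ 28.1 °C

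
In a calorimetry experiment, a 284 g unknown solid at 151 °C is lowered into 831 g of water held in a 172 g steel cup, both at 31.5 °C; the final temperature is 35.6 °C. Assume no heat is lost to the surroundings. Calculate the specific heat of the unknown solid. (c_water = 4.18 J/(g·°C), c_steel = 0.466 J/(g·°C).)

c ≈ 0.445 J/(g·°C)

Energy conservation, ΣQ = 0:
284·c·(35.6 − 151) + 831·4.18·(35.6 − 31.5) + 172·0.466·(35.6 − 31.5) = 0
-32774 c = -14570
c = -14570/-32774 ≈ 0.4446 J/(g·°C)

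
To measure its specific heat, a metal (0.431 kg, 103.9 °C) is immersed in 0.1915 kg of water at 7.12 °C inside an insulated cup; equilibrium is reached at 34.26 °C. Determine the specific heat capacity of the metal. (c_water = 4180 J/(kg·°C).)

Heat lost by the metal = heat gained by the water:
0.431×c×(103.9 − 34.26) = 0.1915×4180×(34.26 − 7.12)
30.01 c = 21725  ⇒  c ≈ 723.8 J/(kg·°C)

c ≈ 724 J/(kg·°C)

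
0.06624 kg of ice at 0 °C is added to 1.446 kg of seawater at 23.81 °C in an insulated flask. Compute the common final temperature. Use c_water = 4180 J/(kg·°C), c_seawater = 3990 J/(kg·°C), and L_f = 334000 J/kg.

T_f ≈ 19.1 °C

Net heat exchanged in the isolated system is zero:
latent heat to melt: 0.06624·334000 = 22124; warm the meltwater: 276.88 T; seawater: 5769.5(T − 23.81)
6046.4 T = 137373 − 22124 = 115249
T ≈ 19.06 °C (positive, so assuming full melt was valid).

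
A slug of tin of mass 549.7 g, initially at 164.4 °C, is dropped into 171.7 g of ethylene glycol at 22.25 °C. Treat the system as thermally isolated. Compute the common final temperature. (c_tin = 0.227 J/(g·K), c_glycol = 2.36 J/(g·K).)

T_f ≈ 55.7 °C

T_f = Σ m_i c_i T_i / Σ m_i c_i:
T_f = (124.78*164.4 + 405.21*22.25) / (124.78 + 405.21)
    = 29530 / 529.99 ≈ 55.72 °C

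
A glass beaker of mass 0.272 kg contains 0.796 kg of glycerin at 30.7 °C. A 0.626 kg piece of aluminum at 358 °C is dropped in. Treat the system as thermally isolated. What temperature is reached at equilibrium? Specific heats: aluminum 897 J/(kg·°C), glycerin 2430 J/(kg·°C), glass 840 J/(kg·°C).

Net heat exchanged in the isolated system is zero:
0.626*897*(T − 358) + 0.796*2430*(T − 30.7) + 0.272*840*(T − 30.7) = 0
2724.3 T = 267422
T = 267422/2724.3 ≈ 98.16 °C

T_f ≈ 98.2 °C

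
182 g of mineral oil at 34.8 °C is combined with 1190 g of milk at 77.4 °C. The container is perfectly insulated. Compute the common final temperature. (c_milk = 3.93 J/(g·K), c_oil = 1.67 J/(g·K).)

T_f ≈ 74.8 °C

T_f is the heat-capacity-weighted average of the initial temperatures:
T_f = (4676.7*77.4 + 303.94*34.8) / (4676.7 + 303.94)
    = 372554 / 4980.6 ≈ 74.80 °C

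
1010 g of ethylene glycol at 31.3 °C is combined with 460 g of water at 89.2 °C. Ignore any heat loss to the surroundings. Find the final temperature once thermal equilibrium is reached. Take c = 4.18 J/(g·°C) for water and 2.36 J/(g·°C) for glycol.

Set heat shed by the hot body equal to heat absorbed by the cold body:
460×4.18×(89.2 − T) = 1010×2.36×(T − 31.3)
1922.8(89.2 − T) = 2383.6(T − 31.3)
4306.4 T = 246120  ⇒  T ≈ 57.15 °C

T_f ≈ 57.2 °C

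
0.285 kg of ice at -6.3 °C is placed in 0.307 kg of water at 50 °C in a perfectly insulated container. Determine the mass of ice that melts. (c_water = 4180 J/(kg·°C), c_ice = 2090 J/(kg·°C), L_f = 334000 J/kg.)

m_melted ≈ 0.181 kg

Cooling the water to 0 °C releases 0.307×4180×50 = 64163 J.
Of that, 0.285×2090×6.3 = 3752.6 J goes to bring the ice to 0 °C, leaving 60410 J.
To melt every bit of ice: 0.285×334000 = 95190 J.
That's not enough to melt it all — equilibrium is at 0 °C with ice remaining.
m_melted×334000 = 60410  ⇒  m_melted ≈ 0.1809 kg.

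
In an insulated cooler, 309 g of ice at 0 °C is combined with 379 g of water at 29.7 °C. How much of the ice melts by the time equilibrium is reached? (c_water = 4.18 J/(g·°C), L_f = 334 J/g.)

m_melted ≈ 141 g

Water can give up m c ΔT = 379×4.18×29.7 = 47051 J before reaching 0 °C.
To melt every bit of ice: 309×334 = 103206 J.
47051 J < 103206 J, so only part of the ice melts and the system sits at 0 °C.
m_melt = 47051 / L_f = 140.9 g.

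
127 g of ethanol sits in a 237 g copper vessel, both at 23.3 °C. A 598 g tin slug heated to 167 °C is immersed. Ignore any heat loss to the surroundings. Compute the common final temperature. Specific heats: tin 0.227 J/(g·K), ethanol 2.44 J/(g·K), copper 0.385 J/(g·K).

T_f ≈ 59.6 °C

Setting the total heat transfer to zero:
598×0.227×(T − 167) + 127×2.44×(T − 23.3) + 237×0.385×(T − 23.3) = 0
(135.75 + 309.88 + 91.25) T = 135.75×167 + 309.88×23.3 + 91.25×23.3
T = 32016/536.87 ≈ 59.63 °C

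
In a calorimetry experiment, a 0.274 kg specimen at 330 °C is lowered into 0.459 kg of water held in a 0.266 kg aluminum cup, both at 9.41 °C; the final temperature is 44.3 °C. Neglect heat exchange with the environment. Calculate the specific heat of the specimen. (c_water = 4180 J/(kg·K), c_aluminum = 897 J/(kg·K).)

c ≈ 961 J/(kg·K)

Let T be the final temperature. ΣQ_i = 0:
0.274·c·(44.3 − 330) + 0.459·4180·(44.3 − 9.41) + 0.266·897·(44.3 − 9.41) = 0
-78.28 c = -75265
c = -75265/-78.28 ≈ 961.5 J/(kg·K)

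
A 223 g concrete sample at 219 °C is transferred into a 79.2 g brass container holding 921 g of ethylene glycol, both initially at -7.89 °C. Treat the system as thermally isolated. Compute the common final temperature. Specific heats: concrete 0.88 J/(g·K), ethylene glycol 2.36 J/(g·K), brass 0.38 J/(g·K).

Conservation of energy gives ΣQ = 0:
223×0.88×(T − 219) + 921×2.36×(T − (-7.89)) + 79.2×0.38×(T − (-7.89)) = 0
2399.9 T = 25590
T = 25590/2399.9 ≈ 10.66 °C

T_f ≈ 10.7 °C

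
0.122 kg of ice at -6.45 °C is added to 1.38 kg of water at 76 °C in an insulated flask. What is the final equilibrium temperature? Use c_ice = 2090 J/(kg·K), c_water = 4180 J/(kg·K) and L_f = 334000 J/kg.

T_f ≈ 63.1 °C

Heat gained plus heat lost sum to zero:
warm ice to 0 °C: 0.122·2090·(0 − (-6.45)) = 1644.6; fusion: m_ice L_f = 0.122·334000 = 40748; meltwater 0→T: 0.122·4180·T = 509.96 T; water: 5768.4(T − 76)
6278.4 T = 438398 − 42393 = 396006
T ≈ 63.07 °C — above 0 °C, consistent with complete melting.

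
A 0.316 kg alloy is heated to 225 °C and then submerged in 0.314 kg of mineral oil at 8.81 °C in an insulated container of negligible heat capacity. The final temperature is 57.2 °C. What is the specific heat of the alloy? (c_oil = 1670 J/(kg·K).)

Energy conservation, ΣQ = 0:
0.316·c·(57.2 − 225) + 0.314·1670·(57.2 − 8.81) = 0
-53.02 c = -25375
c = -25375/-53.02 ≈ 478.5 J/(kg·K)

c ≈ 479 J/(kg·K)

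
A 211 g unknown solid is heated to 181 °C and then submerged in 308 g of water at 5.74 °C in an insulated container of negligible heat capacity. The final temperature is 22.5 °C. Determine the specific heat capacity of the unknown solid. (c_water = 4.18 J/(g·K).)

c ≈ 0.645 J/(g·K)

Heat lost by the unknown solid = heat gained by the water:
211·c·(181 − 22.5) = 308·4.18·(22.5 − 5.74)
33444 c = 21577  ⇒  c ≈ 0.6452 J/(g·K)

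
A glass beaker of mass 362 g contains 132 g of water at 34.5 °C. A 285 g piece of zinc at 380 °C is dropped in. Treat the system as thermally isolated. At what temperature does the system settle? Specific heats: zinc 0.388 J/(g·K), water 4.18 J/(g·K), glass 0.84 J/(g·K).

Net heat exchanged in the isolated system is zero:
285·0.388·(T − 380) + 132·4.18·(T − 34.5) + 362·0.84·(T − 34.5) = 0
966.42 T = 71547
T ≈ 74.03 °C

T_f ≈ 74.0 °C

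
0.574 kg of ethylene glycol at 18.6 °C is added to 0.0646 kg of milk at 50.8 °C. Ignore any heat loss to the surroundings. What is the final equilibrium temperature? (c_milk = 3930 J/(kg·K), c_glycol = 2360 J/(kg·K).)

T_f ≈ 23.7 °C

With ΣQ=0 the equilibrium temperature is the m·c-weighted mean:
T_f = (253.88*50.8 + 1354.6*18.6) / (253.88 + 1354.6)
    = 38093 / 1608.5 ≈ 23.68 °C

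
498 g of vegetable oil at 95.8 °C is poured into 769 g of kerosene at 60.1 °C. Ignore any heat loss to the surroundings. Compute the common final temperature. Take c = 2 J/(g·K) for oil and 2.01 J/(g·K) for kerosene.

T_f ≈ 74.1 °C

Heat gained plus heat lost sum to zero:
498·2·(T − 95.8) + 769·2.01·(T − 60.1) = 0
(996 + 1545.7) T = 996·95.8 + 1545.7·60.1
T = 188313/2541.7 ≈ 74.09 °C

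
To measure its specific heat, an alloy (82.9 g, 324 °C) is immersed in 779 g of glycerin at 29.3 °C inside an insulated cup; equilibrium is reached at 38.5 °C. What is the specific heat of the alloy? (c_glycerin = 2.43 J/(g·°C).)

c ≈ 0.736 J/(g·°C)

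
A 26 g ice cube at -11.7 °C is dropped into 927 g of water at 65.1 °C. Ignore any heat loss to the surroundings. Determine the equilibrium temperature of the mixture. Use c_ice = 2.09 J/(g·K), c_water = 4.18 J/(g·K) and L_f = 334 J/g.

T_f ≈ 61.0 °C

Energy conservation, ΣQ = 0:
ice -11.7→0 °C: 26·2.09·11.7 = 635.78; fusion: m_ice L_f = 26·334 = 8684; meltwater 0→T: 26·4.18·T = 108.68 T; water cools: 927·4.18·(T − 65.1) = 3874.9(T − 65.1)
3983.5 T = 252253 − 9319.8 = 242934
T ≈ 60.98 °C — above 0 °C, consistent with complete melting.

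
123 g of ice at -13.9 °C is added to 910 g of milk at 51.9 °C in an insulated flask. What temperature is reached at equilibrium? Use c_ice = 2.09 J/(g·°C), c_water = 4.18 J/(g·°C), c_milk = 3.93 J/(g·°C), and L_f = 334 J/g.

T_f ≈ 34.5 °C

Sum of m c ΔT and latent-heat terms is zero:
ice -13.9→0 °C: 123×2.09×13.9 = 3573.3
  fusion: m_ice L_f = 123×334 = 41082
  meltwater 0→T: 123×4.18×T = 514.14 T
  milk: 3576.3(T − 51.9)
4090.4 T = 185610 − 44655 = 140955
T ≈ 34.46 °C. Since T > 0 °C, the all-ice-melts assumption holds.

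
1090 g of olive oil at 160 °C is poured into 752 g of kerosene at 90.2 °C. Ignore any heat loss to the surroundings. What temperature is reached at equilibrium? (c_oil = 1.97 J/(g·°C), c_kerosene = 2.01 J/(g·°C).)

Setting the total heat transfer to zero:
1090×1.97×(T − 160) + 752×2.01×(T − 90.2) = 0
3658.8 T = 479907
T = 479907/3658.8 ≈ 131.16 °C

T_f ≈ 131.2 °C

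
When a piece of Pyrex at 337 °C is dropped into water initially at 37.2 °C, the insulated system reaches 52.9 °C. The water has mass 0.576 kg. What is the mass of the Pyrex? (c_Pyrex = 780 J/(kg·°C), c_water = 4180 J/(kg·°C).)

m ≈ 0.171 kg

Heat gained plus heat lost sum to zero:
m·780·(52.9 − 337) + 0.576·4180·(52.9 − 37.2) = 0
-221598 m = -37801
m = -37801/-221598 ≈ 0.1706 kg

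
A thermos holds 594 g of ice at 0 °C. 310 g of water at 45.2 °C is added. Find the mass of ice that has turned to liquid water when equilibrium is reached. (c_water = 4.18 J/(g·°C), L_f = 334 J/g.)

Cooling the water to 0 °C releases 310×4.18×45.2 = 58570 J.
Melting all 594 g of ice would need 594×334 = 198396 J.
That's not enough to melt it all — equilibrium is at 0 °C with ice remaining.
m_melt = 58570 / L_f = 175.4 g.

m_melted ≈ 175 g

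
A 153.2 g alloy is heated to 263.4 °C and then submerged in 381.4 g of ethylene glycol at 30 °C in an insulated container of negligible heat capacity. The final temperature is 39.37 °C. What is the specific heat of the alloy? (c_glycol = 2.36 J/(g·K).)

c ≈ 0.246 J/(g·K)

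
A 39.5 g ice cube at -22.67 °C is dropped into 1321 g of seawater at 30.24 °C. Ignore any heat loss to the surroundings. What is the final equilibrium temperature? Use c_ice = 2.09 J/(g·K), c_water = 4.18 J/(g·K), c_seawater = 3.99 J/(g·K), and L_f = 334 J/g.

Taking heat into each body as positive, Σ m c ΔT = 0:
ice -22.67→0 °C: 39.5·2.09·22.67 = 1871.5; latent heat to melt: 39.5·334 = 13193; warm the meltwater: 165.11 T; seawater: 5270.8(T − 30.24)
5435.9 T = 159389 − 15065 = 144324
T ≈ 26.55 °C — above 0 °C, consistent with complete melting.

T_f ≈ 26.6 °C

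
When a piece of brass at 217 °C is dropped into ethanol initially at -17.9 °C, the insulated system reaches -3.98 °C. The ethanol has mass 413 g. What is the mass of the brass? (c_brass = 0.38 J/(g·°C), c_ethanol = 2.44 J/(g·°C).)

m ≈ 167 g

Setting the total heat transfer to zero:
m×0.38×(-3.98 − 217) + 413×2.44×(-3.98 − (-17.9)) = 0
-83.97 m = -14027
m = -14027/-83.97 ≈ 167 g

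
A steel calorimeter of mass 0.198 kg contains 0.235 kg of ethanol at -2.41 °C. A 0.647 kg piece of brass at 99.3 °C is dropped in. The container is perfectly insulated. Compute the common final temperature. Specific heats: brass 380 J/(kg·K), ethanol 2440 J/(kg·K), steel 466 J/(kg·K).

T_f ≈ 25.0 °C

T_f = Σ m_i c_i T_i / Σ m_i c_i:
T_f = (245.86*99.3 + 573.4*(-2.41) + 92.27*(-2.41)) / (245.86 + 573.4 + 92.27)
    = 22810 / 911.53 ≈ 25.02 °C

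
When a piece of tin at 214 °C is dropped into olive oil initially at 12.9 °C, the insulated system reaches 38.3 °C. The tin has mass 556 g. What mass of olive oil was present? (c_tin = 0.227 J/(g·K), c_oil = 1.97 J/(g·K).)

m ≈ 443 g

Let T be the final temperature. ΣQ_i = 0:
556×0.227×(38.3 − 214) + m×1.97×(38.3 − 12.9) = 0
50.04 m = 22175
m = 22175/50.04 ≈ 443.2 g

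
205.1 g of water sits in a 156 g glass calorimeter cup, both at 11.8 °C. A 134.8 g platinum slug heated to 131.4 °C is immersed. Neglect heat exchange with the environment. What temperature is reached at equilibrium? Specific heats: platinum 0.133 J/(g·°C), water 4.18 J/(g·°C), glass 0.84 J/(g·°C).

T_f ≈ 13.9 °C

Taking heat into each body as positive, Σ m c ΔT = 0:
134.8·0.133·(T − 131.4) + 205.1·4.18·(T − 11.8) + 156·0.84·(T − 11.8) = 0
17.93(T − 131.4) + 857.32(T − 11.8) + 131.04(T − 11.8) = 0
1006.3 T = 14018
T = 14018 / 1006.3 = 13.9 °C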